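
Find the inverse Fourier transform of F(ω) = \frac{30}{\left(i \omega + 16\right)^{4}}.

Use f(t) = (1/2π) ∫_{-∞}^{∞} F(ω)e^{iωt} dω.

f(t) = 5 t^{3} e^{- 16 t} u\left(t\right)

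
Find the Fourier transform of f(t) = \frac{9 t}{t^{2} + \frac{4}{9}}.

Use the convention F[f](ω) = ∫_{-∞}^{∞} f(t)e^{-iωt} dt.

F(ω) = - 9 i \pi e^{- \frac{2 \left|{\omega}\right|}{3}} \operatorname{sign}{\left(\omega \right)}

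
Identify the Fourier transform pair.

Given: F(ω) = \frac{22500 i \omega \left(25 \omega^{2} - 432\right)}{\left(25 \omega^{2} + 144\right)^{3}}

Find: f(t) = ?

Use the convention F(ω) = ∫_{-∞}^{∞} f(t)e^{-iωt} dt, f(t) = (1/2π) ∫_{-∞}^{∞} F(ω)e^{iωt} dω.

f(t) = 9 t e^{- \frac{12 \left|{t}\right|}{5}} \left|{t}\right|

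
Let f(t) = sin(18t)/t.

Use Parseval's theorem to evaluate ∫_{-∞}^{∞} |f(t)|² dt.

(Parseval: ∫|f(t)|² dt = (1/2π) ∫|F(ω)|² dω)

∫|f(t)|² dt = 18 \pi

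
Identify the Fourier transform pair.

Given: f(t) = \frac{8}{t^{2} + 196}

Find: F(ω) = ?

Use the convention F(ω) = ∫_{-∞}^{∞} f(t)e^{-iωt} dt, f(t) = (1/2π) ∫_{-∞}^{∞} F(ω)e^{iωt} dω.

F(ω) = \frac{4 \pi e^{- 14 \left|{\omega}\right|}}{7}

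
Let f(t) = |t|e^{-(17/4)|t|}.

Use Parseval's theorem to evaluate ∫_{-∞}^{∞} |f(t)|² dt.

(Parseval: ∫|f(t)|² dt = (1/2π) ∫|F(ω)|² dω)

∫|f(t)|² dt = \frac{32}{4913}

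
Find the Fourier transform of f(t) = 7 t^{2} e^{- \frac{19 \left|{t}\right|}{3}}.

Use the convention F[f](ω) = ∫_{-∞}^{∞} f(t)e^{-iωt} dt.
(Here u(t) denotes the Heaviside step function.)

F(ω) = \frac{14364 \left(361 - 27 \omega^{2}\right)}{\left(9 \omega^{2} + 361\right)^{3}}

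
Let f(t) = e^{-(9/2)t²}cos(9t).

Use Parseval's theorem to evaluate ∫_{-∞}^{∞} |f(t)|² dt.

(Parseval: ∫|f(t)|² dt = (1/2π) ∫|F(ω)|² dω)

∫|f(t)|² dt = \frac{\sqrt{\pi} \left(1 + e^{9}\right)}{6 e^{9}}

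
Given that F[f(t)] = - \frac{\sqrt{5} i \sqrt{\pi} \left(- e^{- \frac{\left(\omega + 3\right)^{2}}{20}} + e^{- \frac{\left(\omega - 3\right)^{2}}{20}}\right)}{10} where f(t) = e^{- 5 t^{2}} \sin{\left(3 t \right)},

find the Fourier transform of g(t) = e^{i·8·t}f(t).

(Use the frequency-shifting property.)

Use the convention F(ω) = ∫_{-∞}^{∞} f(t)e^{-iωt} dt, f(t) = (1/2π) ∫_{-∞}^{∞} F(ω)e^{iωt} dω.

F[g](ω) = \frac{\sqrt{5} i \sqrt{\pi} e^{- \frac{\left(\omega - 5\right)^{2}}{20}}}{10} - \frac{\sqrt{5} i \sqrt{\pi} e^{- \frac{\left(\omega - 11\right)^{2}}{20}}}{10}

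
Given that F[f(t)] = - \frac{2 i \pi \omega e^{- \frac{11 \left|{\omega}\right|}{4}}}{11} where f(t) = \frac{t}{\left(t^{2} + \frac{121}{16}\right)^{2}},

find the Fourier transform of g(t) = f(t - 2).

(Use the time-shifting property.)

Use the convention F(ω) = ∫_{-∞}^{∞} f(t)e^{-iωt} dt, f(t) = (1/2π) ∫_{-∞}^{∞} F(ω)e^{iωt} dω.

F[g](ω) = - \frac{2 i \pi \omega e^{- 2 i \omega - \frac{11 \left|{\omega}\right|}{4}}}{11}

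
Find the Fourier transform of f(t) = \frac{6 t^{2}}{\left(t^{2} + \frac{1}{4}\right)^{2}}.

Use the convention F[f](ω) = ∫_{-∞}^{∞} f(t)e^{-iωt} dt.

F(ω) = 3 \pi \left(2 - \left|{\omega}\right|\right) e^{- \frac{\left|{\omega}\right|}{2}}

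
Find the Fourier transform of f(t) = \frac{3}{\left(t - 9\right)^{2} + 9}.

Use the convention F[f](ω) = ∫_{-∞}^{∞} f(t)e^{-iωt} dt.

F(ω) = \pi e^{- 9 i \omega - 3 \left|{\omega}\right|}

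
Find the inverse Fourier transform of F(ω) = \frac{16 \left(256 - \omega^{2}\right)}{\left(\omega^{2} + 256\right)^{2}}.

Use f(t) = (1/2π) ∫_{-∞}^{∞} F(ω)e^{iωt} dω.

f(t) = 8 e^{- 16 \left|{t}\right|} \left|{t}\right|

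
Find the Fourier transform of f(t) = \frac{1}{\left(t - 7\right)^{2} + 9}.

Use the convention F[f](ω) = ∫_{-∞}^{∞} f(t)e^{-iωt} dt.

F(ω) = \frac{\pi e^{- 7 i \omega - 3 \left|{\omega}\right|}}{3}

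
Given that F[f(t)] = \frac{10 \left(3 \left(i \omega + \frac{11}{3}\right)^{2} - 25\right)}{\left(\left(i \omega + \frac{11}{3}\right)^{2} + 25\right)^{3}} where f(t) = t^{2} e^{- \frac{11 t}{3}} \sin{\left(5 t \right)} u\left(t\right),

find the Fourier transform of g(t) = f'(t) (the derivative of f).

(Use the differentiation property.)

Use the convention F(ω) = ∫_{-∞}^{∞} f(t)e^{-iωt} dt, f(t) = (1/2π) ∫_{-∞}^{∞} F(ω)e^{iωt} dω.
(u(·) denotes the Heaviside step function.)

F[g](ω) = \frac{2430 i \omega \left(\left(3 i \omega + 11\right)^{2} - 75\right)}{\left(\left(3 i \omega + 11\right)^{2} + 225\right)^{3}}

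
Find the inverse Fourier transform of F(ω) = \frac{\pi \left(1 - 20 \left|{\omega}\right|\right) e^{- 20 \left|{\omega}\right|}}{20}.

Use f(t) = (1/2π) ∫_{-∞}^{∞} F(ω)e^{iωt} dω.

f(t) = \frac{2 t^{2}}{\left(t^{2} + 400\right)^{2}}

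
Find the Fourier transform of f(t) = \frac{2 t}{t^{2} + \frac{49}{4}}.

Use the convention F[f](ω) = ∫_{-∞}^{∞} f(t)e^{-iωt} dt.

F(ω) = - 2 i \pi e^{- \frac{7 \left|{\omega}\right|}{2}} \operatorname{sign}{\left(\omega \right)}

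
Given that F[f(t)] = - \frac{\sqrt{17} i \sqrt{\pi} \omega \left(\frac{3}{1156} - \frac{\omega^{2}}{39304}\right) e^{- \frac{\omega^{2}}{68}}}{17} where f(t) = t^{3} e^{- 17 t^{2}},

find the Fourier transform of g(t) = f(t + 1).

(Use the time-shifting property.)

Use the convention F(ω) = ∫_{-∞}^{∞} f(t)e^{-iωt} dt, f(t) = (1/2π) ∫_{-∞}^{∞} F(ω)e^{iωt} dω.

F[g](ω) = \frac{\sqrt{17} i \sqrt{\pi} \omega \left(\omega^{2} - 102\right) e^{\omega \left(- \frac{\omega}{68} + i\right)}}{668168}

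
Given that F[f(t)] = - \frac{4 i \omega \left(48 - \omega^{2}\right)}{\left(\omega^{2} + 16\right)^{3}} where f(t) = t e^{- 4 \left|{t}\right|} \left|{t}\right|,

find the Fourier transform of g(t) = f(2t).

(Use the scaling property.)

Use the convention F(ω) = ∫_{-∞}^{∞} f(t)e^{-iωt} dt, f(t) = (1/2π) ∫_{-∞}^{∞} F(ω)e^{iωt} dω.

F[g](ω) = \frac{16 i \omega \left(\omega^{2} - 192\right)}{\left(\omega^{2} + 64\right)^{3}}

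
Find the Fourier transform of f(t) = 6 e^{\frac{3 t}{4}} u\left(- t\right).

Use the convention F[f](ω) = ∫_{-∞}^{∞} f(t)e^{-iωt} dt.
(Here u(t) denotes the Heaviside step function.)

F(ω) = - \frac{24}{4 i \omega - 3}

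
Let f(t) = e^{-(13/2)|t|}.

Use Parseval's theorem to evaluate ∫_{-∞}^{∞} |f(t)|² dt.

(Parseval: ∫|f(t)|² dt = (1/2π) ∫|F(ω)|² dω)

∫|f(t)|² dt = \frac{2}{13}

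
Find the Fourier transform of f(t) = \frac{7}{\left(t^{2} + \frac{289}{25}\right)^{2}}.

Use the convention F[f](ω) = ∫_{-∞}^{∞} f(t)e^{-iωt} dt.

F(ω) = \frac{175 \pi \left(17 \left|{\omega}\right| + 5\right) e^{- \frac{17 \left|{\omega}\right|}{5}}}{9826}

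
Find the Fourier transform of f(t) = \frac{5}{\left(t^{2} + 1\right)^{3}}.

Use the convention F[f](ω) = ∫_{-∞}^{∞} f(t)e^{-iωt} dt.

F(ω) = \frac{5 \pi \left(\omega^{2} + 3 \left|{\omega}\right| + 3\right) e^{- \left|{\omega}\right|}}{8}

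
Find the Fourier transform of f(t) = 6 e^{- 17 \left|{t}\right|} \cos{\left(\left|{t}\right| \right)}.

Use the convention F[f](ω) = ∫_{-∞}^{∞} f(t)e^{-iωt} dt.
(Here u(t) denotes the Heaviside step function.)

F(ω) = \frac{204 \left(\omega^{2} + 290\right)}{\omega^{4} + 576 \omega^{2} + 84100}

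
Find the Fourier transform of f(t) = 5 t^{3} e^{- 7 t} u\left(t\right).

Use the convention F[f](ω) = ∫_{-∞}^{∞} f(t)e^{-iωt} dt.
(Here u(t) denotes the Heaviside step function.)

F(ω) = \frac{30}{\left(i \omega + 7\right)^{4}}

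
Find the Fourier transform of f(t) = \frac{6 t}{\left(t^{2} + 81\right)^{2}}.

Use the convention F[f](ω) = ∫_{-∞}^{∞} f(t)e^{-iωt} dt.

F(ω) = - \frac{i \pi \omega e^{- 9 \left|{\omega}\right|}}{3}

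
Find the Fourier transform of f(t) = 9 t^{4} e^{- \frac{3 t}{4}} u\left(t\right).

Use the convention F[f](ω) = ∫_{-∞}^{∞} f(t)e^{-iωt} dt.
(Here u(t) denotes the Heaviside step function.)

F(ω) = \frac{221184}{\left(4 i \omega + 3\right)^{5}}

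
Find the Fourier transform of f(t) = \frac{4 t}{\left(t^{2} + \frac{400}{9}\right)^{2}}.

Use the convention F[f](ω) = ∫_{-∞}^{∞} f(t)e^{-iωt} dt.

F(ω) = - \frac{3 i \pi \omega e^{- \frac{20 \left|{\omega}\right|}{3}}}{10}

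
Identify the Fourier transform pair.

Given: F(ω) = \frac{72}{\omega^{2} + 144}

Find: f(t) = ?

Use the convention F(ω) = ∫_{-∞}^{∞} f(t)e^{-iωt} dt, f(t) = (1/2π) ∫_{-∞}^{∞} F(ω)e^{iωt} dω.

f(t) = 3 e^{- 12 \left|{t}\right|}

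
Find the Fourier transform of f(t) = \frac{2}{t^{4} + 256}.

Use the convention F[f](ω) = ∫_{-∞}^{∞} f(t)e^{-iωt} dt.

F(ω) = \frac{\pi e^{- 2 \sqrt{2} \left|{\omega}\right|} \sin{\left(2 \sqrt{2} \left|{\omega}\right| + \frac{\pi}{4} \right)}}{32}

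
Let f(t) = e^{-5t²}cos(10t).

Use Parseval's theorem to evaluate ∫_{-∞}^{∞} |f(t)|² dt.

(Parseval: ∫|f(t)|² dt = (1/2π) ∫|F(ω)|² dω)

∫|f(t)|² dt = \frac{\sqrt{10} \sqrt{\pi} \left(1 + e^{10}\right)}{20 e^{10}}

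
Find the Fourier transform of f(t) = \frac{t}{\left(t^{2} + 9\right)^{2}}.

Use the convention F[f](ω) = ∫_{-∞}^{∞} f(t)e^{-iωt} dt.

F(ω) = - \frac{i \pi \omega e^{- 3 \left|{\omega}\right|}}{6}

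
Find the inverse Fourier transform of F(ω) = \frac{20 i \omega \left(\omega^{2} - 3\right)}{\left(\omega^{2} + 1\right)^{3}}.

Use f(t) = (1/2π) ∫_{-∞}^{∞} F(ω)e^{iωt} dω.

f(t) = 5 t e^{- \left|{t}\right|} \left|{t}\right|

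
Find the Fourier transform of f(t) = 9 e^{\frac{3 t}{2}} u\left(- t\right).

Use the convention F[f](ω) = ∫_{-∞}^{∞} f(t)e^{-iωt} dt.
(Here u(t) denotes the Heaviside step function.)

F(ω) = - \frac{18}{2 i \omega - 3}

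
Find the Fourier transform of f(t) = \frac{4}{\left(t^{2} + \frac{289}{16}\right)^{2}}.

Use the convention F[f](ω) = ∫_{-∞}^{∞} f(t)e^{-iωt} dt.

F(ω) = \frac{32 \pi \left(17 \left|{\omega}\right| + 4\right) e^{- \frac{17 \left|{\omega}\right|}{4}}}{4913}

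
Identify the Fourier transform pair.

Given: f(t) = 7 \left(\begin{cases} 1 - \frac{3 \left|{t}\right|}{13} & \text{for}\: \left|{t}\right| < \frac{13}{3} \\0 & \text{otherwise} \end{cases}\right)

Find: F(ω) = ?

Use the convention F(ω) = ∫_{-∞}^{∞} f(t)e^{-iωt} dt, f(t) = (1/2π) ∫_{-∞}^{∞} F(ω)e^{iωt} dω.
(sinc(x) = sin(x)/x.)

F(ω) = \frac{91 \operatorname{sinc}^{2}{\left(\frac{13 \omega}{6} \right)}}{3}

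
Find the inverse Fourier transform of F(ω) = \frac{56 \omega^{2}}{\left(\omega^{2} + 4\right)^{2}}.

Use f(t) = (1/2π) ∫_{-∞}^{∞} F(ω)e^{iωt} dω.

f(t) = 7 \left(1 - 2 \left|{t}\right|\right) e^{- 2 \left|{t}\right|}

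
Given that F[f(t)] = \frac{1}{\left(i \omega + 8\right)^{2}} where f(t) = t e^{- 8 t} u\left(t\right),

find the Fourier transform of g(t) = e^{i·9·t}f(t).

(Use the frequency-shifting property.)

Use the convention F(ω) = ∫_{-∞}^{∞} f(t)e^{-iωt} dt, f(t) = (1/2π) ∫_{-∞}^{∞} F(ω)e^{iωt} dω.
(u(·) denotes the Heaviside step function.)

F[g](ω) = \frac{1}{\left(i \left(\omega - 9\right) + 8\right)^{2}}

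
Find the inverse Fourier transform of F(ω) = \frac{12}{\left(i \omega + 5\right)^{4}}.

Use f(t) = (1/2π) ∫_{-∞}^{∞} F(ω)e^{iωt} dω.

f(t) = 2 t^{3} e^{- 5 t} u\left(t\right)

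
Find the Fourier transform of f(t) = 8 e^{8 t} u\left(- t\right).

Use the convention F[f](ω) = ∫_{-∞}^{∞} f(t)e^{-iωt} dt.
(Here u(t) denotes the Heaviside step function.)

F(ω) = - \frac{8}{i \omega - 8}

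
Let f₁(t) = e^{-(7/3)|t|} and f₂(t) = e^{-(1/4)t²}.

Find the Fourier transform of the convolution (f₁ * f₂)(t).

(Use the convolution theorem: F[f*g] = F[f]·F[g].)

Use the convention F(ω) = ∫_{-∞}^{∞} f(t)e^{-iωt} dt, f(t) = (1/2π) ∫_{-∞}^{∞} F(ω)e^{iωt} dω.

F[f₁*f₂](ω) = \frac{84 \sqrt{\pi} e^{- \omega^{2}}}{9 \omega^{2} + 49}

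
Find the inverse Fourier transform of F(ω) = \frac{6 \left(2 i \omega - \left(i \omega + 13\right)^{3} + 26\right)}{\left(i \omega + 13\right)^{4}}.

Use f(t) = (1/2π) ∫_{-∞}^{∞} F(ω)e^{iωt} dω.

f(t) = 6 \left(t^{2} - 1\right) e^{- 13 t} u\left(t\right)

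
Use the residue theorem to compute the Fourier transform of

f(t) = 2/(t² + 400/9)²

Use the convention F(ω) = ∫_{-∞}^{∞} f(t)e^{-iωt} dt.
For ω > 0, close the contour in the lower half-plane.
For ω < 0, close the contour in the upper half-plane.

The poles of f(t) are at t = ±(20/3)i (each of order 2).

Let g(z) = f(z)e^{-iωz}; for large |z| the factor e^{-iωz} decays in the lower half-plane when ω > 0 and in the upper half-plane when ω < 0.

Case ω > 0 (lower half-plane, clockwise contour ⇒ F(ω) = -2πi·ΣRes):
  Res_{z = - \frac{20 i}{3}} g(z) = \frac{9 i \left(20 \omega + 3\right) e^{- \frac{20 \omega}{3}}}{16000} (pole of order 2)
  F(ω) = -2πi·ΣRes = \frac{9 \pi \left(20 \omega + 3\right) e^{- \frac{20 \omega}{3}}}{8000}

Case ω < 0 (upper half-plane, counterclockwise contour ⇒ F(ω) = +2πi·ΣRes):
  Res_{z = \frac{20 i}{3}} g(z) = \frac{9 i \left(20 \omega - 3\right) e^{\frac{20 \omega}{3}}}{16000} (pole of order 2)
  F(ω) = 2πi·ΣRes = \frac{9 \pi \left(3 - 20 \omega\right) e^{\frac{20 \omega}{3}}}{8000}

Both cases combine into a single formula in |ω|:

F(ω) = \frac{9 \pi \left(20 \left|{\omega}\right| + 3\right) e^{- \frac{20 \left|{\omega}\right|}{3}}}{8000}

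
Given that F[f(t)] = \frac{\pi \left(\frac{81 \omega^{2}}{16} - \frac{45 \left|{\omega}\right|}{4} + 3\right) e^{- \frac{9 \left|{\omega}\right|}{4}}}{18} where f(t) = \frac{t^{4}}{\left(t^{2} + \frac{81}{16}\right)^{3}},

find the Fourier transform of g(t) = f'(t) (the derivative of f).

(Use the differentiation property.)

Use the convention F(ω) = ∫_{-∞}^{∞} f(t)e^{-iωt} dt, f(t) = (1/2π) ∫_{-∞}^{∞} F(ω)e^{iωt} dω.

F[g](ω) = \frac{i \pi \omega \left(27 \omega^{2} - 60 \left|{\omega}\right| + 16\right) e^{- \frac{9 \left|{\omega}\right|}{4}}}{96}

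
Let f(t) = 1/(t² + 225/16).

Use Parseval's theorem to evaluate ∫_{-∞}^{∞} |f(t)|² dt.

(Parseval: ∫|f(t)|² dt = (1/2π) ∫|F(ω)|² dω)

∫|f(t)|² dt = \frac{32 \pi}{3375}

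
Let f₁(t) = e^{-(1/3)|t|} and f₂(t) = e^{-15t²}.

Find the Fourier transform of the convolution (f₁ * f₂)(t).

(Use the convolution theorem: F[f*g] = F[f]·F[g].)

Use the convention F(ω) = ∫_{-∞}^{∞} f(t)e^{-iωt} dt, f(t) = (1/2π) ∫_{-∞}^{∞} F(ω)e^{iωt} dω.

F[f₁*f₂](ω) = \frac{2 \sqrt{15} \sqrt{\pi} e^{- \frac{\omega^{2}}{60}}}{5 \left(9 \omega^{2} + 1\right)}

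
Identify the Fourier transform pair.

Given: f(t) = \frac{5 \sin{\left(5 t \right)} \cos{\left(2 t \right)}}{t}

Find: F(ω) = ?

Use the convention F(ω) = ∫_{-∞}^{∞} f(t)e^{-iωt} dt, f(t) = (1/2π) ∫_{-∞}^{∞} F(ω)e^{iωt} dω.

F(ω) = \begin{cases} 5 \pi & \text{for}\: \omega > -3 \wedge \omega < 3 \\\frac{5 \pi}{2} & \text{for}\: \omega > -7 \wedge \omega < 7 \\0 & \text{otherwise} \end{cases}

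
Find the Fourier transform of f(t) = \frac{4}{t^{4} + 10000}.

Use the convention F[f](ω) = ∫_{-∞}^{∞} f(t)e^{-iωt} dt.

F(ω) = \frac{\pi e^{- 5 \sqrt{2} \left|{\omega}\right|} \sin{\left(5 \sqrt{2} \left|{\omega}\right| + \frac{\pi}{4} \right)}}{250}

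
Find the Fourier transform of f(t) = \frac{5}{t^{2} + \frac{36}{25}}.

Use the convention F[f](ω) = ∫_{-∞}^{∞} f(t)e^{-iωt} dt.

F(ω) = \frac{25 \pi e^{- \frac{6 \left|{\omega}\right|}{5}}}{6}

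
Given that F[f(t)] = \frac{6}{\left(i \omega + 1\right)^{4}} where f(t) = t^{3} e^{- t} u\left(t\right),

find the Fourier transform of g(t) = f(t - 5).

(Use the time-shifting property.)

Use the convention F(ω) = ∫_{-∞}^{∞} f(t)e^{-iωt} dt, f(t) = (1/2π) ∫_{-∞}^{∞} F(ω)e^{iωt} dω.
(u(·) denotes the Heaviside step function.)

F[g](ω) = \frac{6 e^{- 5 i \omega}}{\left(i \omega + 1\right)^{4}}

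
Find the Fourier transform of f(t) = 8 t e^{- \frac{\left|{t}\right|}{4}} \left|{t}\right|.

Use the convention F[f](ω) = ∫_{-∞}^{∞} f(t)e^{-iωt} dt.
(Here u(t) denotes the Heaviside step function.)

F(ω) = \frac{8192 i \omega \left(16 \omega^{2} - 3\right)}{\left(16 \omega^{2} + 1\right)^{3}}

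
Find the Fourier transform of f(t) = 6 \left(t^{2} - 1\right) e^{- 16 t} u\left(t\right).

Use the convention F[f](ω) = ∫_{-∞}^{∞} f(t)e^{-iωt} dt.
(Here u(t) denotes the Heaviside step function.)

F(ω) = \frac{6 \left(2 i \omega - \left(i \omega + 16\right)^{3} + 32\right)}{\left(i \omega + 16\right)^{4}}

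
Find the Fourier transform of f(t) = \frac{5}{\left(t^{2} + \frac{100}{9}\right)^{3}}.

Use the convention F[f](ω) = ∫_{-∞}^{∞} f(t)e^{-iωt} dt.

F(ω) = \frac{27 \pi \left(100 \omega^{2} + 90 \left|{\omega}\right| + 27\right) e^{- \frac{10 \left|{\omega}\right|}{3}}}{160000}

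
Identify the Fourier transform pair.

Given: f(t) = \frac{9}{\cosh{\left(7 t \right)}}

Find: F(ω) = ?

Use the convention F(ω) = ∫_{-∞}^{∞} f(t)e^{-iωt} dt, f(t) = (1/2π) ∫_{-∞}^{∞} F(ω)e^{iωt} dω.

F(ω) = \frac{9 \pi}{7 \cosh{\left(\frac{\pi \omega}{14} \right)}}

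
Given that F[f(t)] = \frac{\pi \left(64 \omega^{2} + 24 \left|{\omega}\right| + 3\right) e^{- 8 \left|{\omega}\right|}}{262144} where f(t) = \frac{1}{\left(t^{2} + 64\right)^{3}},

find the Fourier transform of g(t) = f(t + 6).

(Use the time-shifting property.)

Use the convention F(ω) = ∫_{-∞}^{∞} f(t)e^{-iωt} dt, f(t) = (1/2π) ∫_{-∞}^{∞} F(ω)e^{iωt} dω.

F[g](ω) = \frac{\pi \left(64 \omega^{2} + 24 \left|{\omega}\right| + 3\right) e^{6 i \omega - 8 \left|{\omega}\right|}}{262144}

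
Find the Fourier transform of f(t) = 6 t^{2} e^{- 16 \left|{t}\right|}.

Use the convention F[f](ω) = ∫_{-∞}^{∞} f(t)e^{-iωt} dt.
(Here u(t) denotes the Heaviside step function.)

F(ω) = \frac{384 \left(256 - 3 \omega^{2}\right)}{\left(\omega^{2} + 256\right)^{3}}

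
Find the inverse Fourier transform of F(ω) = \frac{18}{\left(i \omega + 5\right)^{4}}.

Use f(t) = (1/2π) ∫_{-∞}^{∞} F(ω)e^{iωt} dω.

f(t) = 3 t^{3} e^{- 5 t} u\left(t\right)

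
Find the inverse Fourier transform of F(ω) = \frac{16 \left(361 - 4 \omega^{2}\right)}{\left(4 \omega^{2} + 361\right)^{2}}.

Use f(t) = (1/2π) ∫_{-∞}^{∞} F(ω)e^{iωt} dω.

f(t) = 2 e^{- \frac{19 \left|{t}\right|}{2}} \left|{t}\right|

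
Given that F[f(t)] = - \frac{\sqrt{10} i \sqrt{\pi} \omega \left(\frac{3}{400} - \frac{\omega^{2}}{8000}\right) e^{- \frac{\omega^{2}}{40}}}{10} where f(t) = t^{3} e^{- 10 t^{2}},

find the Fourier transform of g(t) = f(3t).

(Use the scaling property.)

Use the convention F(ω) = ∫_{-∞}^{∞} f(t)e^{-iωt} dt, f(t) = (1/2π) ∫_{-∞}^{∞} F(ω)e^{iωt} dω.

F[g](ω) = \frac{\sqrt{10} i \sqrt{\pi} \omega \left(\omega^{2} - 540\right) e^{- \frac{\omega^{2}}{360}}}{6480000}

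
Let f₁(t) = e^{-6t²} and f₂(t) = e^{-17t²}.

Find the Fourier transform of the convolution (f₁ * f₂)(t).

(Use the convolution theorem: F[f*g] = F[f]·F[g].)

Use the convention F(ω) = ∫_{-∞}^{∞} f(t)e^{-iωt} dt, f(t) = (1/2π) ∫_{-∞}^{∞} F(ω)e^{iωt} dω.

F[f₁*f₂](ω) = \frac{\sqrt{102} \pi e^{- \frac{23 \omega^{2}}{408}}}{102}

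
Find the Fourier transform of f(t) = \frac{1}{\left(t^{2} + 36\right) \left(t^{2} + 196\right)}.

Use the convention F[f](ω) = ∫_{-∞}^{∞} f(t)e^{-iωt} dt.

F(ω) = \frac{\pi \left(7 e^{8 \left|{\omega}\right|} - 3\right) e^{- 14 \left|{\omega}\right|}}{6720}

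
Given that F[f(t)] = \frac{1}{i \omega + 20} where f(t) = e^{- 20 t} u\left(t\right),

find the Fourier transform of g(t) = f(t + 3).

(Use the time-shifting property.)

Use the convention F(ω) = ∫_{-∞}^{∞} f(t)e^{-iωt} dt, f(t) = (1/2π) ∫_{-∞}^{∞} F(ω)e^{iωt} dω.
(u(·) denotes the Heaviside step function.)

F[g](ω) = \frac{e^{3 i \omega}}{i \omega + 20}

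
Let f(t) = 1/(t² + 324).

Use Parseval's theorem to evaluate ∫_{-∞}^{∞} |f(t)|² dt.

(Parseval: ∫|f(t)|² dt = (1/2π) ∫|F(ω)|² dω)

∫|f(t)|² dt = \frac{\pi}{11664}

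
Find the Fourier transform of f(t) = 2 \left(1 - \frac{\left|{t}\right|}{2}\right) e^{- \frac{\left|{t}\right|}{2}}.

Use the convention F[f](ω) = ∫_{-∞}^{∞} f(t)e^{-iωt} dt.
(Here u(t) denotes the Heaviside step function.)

F(ω) = \frac{64 \omega^{2}}{\left(4 \omega^{2} + 1\right)^{2}}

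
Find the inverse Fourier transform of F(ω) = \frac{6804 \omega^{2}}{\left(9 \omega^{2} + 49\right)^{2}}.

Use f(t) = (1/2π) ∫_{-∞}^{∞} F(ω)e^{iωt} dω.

f(t) = 9 \left(1 - \frac{7 \left|{t}\right|}{3}\right) e^{- \frac{7 \left|{t}\right|}{3}}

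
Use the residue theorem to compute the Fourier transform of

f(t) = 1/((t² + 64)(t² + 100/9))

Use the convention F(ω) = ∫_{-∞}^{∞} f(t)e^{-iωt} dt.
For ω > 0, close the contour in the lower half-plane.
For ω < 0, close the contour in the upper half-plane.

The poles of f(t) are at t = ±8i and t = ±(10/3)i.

Let g(z) = f(z)e^{-iωz}; for large |z| the factor e^{-iωz} decays in the lower half-plane when ω > 0 and in the upper half-plane when ω < 0.

Case ω > 0 (lower half-plane, clockwise contour ⇒ F(ω) = -2πi·ΣRes):
  Res_{z = - 8 i} g(z) = - \frac{9 i e^{- 8 \omega}}{7616}
  Res_{z = - \frac{10 i}{3}} g(z) = \frac{27 i e^{- \frac{10 \omega}{3}}}{9520}
  F(ω) = -2πi·ΣRes = - \frac{9 \pi e^{- 8 \omega}}{3808} + \frac{27 \pi e^{- \frac{10 \omega}{3}}}{4760}

Case ω < 0 (upper half-plane, counterclockwise contour ⇒ F(ω) = +2πi·ΣRes):
  Res_{z = 8 i} g(z) = \frac{9 i e^{8 \omega}}{7616}
  Res_{z = \frac{10 i}{3}} g(z) = - \frac{27 i e^{\frac{10 \omega}{3}}}{9520}
  F(ω) = 2πi·ΣRes = \frac{9 \pi \left(12 e^{\frac{10 \omega}{3}} - 5 e^{8 \omega}\right)}{19040}

Both cases combine into a single formula in |ω|:

F(ω) = - \frac{9 \pi e^{- 8 \left|{\omega}\right|}}{3808} + \frac{27 \pi e^{- \frac{10 \left|{\omega}\right|}{3}}}{4760}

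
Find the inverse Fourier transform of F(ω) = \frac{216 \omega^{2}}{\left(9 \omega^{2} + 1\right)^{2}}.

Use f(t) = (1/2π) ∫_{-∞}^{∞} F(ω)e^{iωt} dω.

f(t) = 2 \left(1 - \frac{\left|{t}\right|}{3}\right) e^{- \frac{\left|{t}\right|}{3}}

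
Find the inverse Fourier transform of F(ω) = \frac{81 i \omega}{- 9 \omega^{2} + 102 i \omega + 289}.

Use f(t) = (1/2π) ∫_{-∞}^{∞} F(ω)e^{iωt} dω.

f(t) = 9 \left(1 - \frac{17 t}{3}\right) e^{- \frac{17 t}{3}} u\left(t\right)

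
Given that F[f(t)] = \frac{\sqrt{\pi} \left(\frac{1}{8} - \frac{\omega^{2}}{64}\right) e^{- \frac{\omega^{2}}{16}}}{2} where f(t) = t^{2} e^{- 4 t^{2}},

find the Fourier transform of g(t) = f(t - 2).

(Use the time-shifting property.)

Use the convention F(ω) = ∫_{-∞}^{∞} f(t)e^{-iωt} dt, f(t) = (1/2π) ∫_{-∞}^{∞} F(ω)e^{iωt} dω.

F[g](ω) = \frac{\sqrt{\pi} \left(8 - \omega^{2}\right) e^{- \frac{\omega \left(\omega + 32 i\right)}{16}}}{128}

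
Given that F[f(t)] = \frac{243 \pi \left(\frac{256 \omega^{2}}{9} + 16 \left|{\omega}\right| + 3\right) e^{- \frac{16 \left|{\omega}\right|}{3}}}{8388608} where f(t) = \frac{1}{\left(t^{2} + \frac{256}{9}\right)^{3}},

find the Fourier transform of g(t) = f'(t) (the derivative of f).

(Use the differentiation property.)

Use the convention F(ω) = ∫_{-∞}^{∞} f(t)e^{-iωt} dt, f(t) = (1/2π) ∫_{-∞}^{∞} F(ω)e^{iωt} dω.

F[g](ω) = \frac{27 i \pi \omega \left(256 \omega^{2} + 144 \left|{\omega}\right| + 27\right) e^{- \frac{16 \left|{\omega}\right|}{3}}}{8388608}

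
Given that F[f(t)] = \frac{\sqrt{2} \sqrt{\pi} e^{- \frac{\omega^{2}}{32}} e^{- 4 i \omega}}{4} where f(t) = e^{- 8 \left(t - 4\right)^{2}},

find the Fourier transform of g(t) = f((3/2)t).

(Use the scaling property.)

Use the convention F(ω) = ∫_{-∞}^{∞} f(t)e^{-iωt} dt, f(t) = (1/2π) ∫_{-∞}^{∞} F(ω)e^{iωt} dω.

F[g](ω) = \frac{\sqrt{2} \sqrt{\pi} e^{- \frac{\omega \left(\omega + 192 i\right)}{72}}}{6}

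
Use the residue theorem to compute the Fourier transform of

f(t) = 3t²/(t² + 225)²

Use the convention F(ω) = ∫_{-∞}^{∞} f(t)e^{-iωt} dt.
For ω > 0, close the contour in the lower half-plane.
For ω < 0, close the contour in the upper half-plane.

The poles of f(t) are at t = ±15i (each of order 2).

Let g(z) = f(z)e^{-iωz}; for large |z| the factor e^{-iωz} decays in the lower half-plane when ω > 0 and in the upper half-plane when ω < 0.

Case ω > 0 (lower half-plane, clockwise contour ⇒ F(ω) = -2πi·ΣRes):
  Res_{z = - 15 i} g(z) = \frac{i \left(1 - 15 \omega\right) e^{- 15 \omega}}{20} (pole of order 2)
  F(ω) = -2πi·ΣRes = \frac{\pi \left(1 - 15 \omega\right) e^{- 15 \omega}}{10}

Case ω < 0 (upper half-plane, counterclockwise contour ⇒ F(ω) = +2πi·ΣRes):
  Res_{z = 15 i} g(z) = \frac{i \left(- 15 \omega - 1\right) e^{15 \omega}}{20} (pole of order 2)
  F(ω) = 2πi·ΣRes = \frac{\pi \left(15 \omega + 1\right) e^{15 \omega}}{10}

Both cases combine into a single formula in |ω|:

F(ω) = \frac{\pi \left(1 - 15 \left|{\omega}\right|\right) e^{- 15 \left|{\omega}\right|}}{10}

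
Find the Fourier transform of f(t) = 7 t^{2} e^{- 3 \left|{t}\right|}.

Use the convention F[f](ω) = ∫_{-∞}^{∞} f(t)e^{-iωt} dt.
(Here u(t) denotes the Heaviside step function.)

F(ω) = \frac{252 \left(3 - \omega^{2}\right)}{\left(\omega^{2} + 9\right)^{3}}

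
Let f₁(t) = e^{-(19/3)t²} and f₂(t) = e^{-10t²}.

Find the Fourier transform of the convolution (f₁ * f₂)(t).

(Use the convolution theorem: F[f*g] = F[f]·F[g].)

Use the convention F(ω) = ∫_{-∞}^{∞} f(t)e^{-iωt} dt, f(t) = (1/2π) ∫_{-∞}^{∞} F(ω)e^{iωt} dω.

F[f₁*f₂](ω) = \frac{\sqrt{570} \pi e^{- \frac{49 \omega^{2}}{760}}}{190}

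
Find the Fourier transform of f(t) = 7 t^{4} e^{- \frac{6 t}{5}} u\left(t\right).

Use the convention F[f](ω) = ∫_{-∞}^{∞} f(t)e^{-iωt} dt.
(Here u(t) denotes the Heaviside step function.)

F(ω) = \frac{525000}{\left(5 i \omega + 6\right)^{5}}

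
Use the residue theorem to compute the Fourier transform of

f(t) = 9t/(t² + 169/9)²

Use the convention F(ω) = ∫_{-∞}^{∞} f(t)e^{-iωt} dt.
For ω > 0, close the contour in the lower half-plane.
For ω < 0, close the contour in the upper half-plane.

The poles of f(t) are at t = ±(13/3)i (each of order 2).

Let g(z) = f(z)e^{-iωz}; for large |z| the factor e^{-iωz} decays in the lower half-plane when ω > 0 and in the upper half-plane when ω < 0.

Case ω > 0 (lower half-plane, clockwise contour ⇒ F(ω) = -2πi·ΣRes):
  Res_{z = - \frac{13 i}{3}} g(z) = \frac{27 \omega e^{- \frac{13 \omega}{3}}}{52} (pole of order 2)
  F(ω) = -2πi·ΣRes = - \frac{27 i \pi \omega e^{- \frac{13 \omega}{3}}}{26}

Case ω < 0 (upper half-plane, counterclockwise contour ⇒ F(ω) = +2πi·ΣRes):
  Res_{z = \frac{13 i}{3}} g(z) = - \frac{27 \omega e^{\frac{13 \omega}{3}}}{52} (pole of order 2)
  F(ω) = 2πi·ΣRes = - \frac{27 i \pi \omega e^{\frac{13 \omega}{3}}}{26}

Both cases combine into a single formula in |ω|:

F(ω) = - \frac{27 i \pi \omega e^{- \frac{13 \left|{\omega}\right|}{3}}}{26}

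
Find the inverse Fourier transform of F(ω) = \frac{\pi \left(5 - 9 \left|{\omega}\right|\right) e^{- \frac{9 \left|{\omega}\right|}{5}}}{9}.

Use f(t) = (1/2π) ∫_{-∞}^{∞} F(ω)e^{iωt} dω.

f(t) = \frac{2 t^{2}}{\left(t^{2} + \frac{81}{25}\right)^{2}}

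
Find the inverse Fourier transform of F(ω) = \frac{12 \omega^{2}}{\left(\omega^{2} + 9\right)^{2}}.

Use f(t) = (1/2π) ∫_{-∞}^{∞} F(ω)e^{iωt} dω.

f(t) = \left(1 - 3 \left|{t}\right|\right) e^{- 3 \left|{t}\right|}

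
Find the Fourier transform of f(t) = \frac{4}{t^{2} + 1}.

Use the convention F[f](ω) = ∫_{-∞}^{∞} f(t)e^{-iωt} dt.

F(ω) = 4 \pi e^{- \left|{\omega}\right|}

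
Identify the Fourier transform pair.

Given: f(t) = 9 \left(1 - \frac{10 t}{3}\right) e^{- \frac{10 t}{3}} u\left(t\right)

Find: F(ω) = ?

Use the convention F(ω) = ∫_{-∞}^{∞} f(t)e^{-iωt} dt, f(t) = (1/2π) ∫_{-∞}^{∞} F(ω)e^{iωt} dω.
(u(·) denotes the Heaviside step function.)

F(ω) = \frac{81 i \omega}{- 9 \omega^{2} + 60 i \omega + 100}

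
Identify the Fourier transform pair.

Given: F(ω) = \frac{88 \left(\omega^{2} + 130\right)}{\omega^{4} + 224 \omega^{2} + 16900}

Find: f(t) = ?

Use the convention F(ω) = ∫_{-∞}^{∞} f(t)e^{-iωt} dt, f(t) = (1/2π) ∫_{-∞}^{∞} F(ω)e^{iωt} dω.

f(t) = 4 e^{- 11 \left|{t}\right|} \cos{\left(3 t \right)}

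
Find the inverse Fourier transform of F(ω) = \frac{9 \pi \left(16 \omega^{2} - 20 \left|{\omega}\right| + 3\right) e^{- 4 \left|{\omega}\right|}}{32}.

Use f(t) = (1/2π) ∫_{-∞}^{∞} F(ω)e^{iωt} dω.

f(t) = \frac{9 t^{4}}{\left(t^{2} + 16\right)^{3}}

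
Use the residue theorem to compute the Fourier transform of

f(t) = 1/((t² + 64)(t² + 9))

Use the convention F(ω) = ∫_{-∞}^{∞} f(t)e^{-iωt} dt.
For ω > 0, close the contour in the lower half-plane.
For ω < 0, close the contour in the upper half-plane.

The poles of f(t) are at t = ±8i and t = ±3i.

Let g(z) = f(z)e^{-iωz}; for large |z| the factor e^{-iωz} decays in the lower half-plane when ω > 0 and in the upper half-plane when ω < 0.

Case ω > 0 (lower half-plane, clockwise contour ⇒ F(ω) = -2πi·ΣRes):
  Res_{z = - 8 i} g(z) = - \frac{i e^{- 8 \omega}}{880}
  Res_{z = - 3 i} g(z) = \frac{i e^{- 3 \omega}}{330}
  F(ω) = -2πi·ΣRes = \frac{\pi \left(8 e^{5 \omega} - 3\right) e^{- 8 \omega}}{1320}

Case ω < 0 (upper half-plane, counterclockwise contour ⇒ F(ω) = +2πi·ΣRes):
  Res_{z = 8 i} g(z) = \frac{i e^{8 \omega}}{880}
  Res_{z = 3 i} g(z) = - \frac{i e^{3 \omega}}{330}
  F(ω) = 2πi·ΣRes = \frac{\pi \left(8 - 3 e^{5 \omega}\right) e^{3 \omega}}{1320}

Both cases combine into a single formula in |ω|:

F(ω) = \frac{\pi \left(8 e^{5 \left|{\omega}\right|} - 3\right) e^{- 8 \left|{\omega}\right|}}{1320}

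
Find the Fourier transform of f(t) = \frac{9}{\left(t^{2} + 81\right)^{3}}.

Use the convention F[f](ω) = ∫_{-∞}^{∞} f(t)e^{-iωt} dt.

F(ω) = \frac{\pi \left(27 \omega^{2} + 9 \left|{\omega}\right| + 1\right) e^{- 9 \left|{\omega}\right|}}{17496}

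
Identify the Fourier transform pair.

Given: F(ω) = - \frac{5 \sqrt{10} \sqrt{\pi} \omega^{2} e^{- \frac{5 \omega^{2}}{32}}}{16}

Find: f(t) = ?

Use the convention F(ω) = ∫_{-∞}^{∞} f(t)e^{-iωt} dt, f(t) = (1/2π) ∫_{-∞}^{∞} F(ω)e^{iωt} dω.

f(t) = 2 \left(\frac{32 t^{2}}{5} - 2\right) e^{- \frac{8 t^{2}}{5}}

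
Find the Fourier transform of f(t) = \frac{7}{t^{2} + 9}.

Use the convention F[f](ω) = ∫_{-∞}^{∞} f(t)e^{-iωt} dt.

F(ω) = \frac{7 \pi e^{- 3 \left|{\omega}\right|}}{3}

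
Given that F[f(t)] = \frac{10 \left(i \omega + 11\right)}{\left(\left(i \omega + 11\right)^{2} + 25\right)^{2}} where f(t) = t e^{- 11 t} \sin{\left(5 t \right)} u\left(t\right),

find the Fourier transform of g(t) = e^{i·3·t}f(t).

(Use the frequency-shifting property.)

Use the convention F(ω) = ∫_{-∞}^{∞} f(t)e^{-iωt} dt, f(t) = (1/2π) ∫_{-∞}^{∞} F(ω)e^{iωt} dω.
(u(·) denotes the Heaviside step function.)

F[g](ω) = \frac{10 \left(i \left(\omega - 3\right) + 11\right)}{\left(\left(i \left(\omega - 3\right) + 11\right)^{2} + 25\right)^{2}}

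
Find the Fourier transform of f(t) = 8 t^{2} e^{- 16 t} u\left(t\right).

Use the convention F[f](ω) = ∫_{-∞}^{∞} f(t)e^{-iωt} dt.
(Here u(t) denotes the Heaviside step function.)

F(ω) = \frac{16}{\left(i \omega + 16\right)^{3}}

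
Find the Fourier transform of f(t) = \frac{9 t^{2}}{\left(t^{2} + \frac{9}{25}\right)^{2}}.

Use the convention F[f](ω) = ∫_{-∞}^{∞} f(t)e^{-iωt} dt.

F(ω) = \frac{3 \pi \left(5 - 3 \left|{\omega}\right|\right) e^{- \frac{3 \left|{\omega}\right|}{5}}}{2}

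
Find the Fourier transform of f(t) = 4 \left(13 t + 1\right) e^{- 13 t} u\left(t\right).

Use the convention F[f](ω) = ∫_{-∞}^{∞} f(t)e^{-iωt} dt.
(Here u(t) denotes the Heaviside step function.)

F(ω) = \frac{4 \left(- i \omega - 26\right)}{\omega^{2} - 26 i \omega - 169}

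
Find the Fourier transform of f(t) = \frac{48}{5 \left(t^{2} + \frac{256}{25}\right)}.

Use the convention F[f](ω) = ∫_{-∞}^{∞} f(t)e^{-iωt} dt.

F(ω) = 3 \pi e^{- \frac{16 \left|{\omega}\right|}{5}}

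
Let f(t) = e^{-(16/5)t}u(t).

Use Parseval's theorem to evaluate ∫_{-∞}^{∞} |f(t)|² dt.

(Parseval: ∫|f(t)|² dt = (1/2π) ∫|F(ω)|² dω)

∫|f(t)|² dt = \frac{5}{32}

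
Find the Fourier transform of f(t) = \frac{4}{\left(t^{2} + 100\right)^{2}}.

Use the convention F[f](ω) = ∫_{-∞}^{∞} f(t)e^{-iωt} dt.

F(ω) = \frac{\pi \left(10 \left|{\omega}\right| + 1\right) e^{- 10 \left|{\omega}\right|}}{500}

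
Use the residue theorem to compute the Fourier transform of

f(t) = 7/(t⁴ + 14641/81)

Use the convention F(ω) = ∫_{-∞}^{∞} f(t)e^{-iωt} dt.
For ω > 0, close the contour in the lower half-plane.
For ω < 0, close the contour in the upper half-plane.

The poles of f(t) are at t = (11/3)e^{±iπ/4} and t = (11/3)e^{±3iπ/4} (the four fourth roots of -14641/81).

Let g(z) = f(z)e^{-iωz}; for large |z| the factor e^{-iωz} decays in the lower half-plane when ω > 0 and in the upper half-plane when ω < 0.

Case ω > 0 (lower half-plane, clockwise contour ⇒ F(ω) = -2πi·ΣRes):
  Res_{z = - \frac{11 \sqrt{2}}{6} - \frac{11 \sqrt{2} i}{6}} g(z) = \frac{189 \sqrt{2} i \left(1 - i\right) e^{\frac{11 \sqrt{2} \omega \left(-1 + i\right)}{6}}}{10648}
  Res_{z = \frac{11 \sqrt{2}}{6} - \frac{11 \sqrt{2} i}{6}} g(z) = \frac{189 \sqrt{2} i \left(1 + i\right) e^{- \frac{11 \sqrt{2} \omega \left(1 + i\right)}{6}}}{10648}
  F(ω) = -2πi·ΣRes = \frac{189 \sqrt{2} \pi \left(1 - i\right) \left(e^{\frac{11 \sqrt{2} i \omega}{3}} + i\right) e^{- \frac{11 \sqrt{2} \omega \left(1 + i\right)}{6}}}{5324} = \frac{189 \pi e^{- \frac{11 \sqrt{2} \omega}{6}} \sin{\left(\frac{11 \sqrt{2} \omega}{6} + \frac{\pi}{4} \right)}}{1331}

Case ω < 0 (upper half-plane, counterclockwise contour ⇒ F(ω) = +2πi·ΣRes):
  Res_{z = \frac{11 \sqrt{2}}{6} + \frac{11 \sqrt{2} i}{6}} g(z) = \frac{189 \sqrt{2} i \left(-1 + i\right) e^{\frac{11 \sqrt{2} \omega \left(1 - i\right)}{6}}}{10648}
  Res_{z = - \frac{11 \sqrt{2}}{6} + \frac{11 \sqrt{2} i}{6}} g(z) = \frac{189 \sqrt{2} \left(1 - i\right) e^{\frac{11 \sqrt{2} \omega \left(1 + i\right)}{6}}}{10648}
  F(ω) = 2πi·ΣRes = - \frac{189 \sqrt{2} i \pi \left(i \left(1 - i\right) e^{\frac{11 \sqrt{2} \omega \left(1 - i\right)}{6}} - \left(1 - i\right) e^{\frac{11 \sqrt{2} \omega \left(1 + i\right)}{6}}\right)}{5324} = \frac{189 \pi e^{\frac{11 \sqrt{2} \omega}{6}} \cos{\left(\frac{11 \sqrt{2} \omega}{6} + \frac{\pi}{4} \right)}}{1331}

Both cases combine into a single formula in |ω|:

F(ω) = \frac{189 \pi e^{- \frac{11 \sqrt{2} \left|{\omega}\right|}{6}} \sin{\left(\frac{11 \sqrt{2} \left|{\omega}\right|}{6} + \frac{\pi}{4} \right)}}{1331}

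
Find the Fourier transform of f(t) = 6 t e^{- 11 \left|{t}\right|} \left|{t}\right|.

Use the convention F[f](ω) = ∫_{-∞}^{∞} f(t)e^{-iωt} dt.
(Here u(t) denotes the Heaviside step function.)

F(ω) = \frac{24 i \omega \left(\omega^{2} - 363\right)}{\left(\omega^{2} + 121\right)^{3}}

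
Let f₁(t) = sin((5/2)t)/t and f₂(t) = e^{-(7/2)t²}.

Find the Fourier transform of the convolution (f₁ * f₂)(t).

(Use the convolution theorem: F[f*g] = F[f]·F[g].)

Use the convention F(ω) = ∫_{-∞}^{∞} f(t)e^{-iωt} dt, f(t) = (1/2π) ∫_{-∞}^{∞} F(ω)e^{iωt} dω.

F[f₁*f₂](ω) = \begin{cases} \frac{\sqrt{14} \pi^{\frac{3}{2}} e^{- \frac{\omega^{2}}{14}}}{7} & \text{for}\: \omega > - \frac{5}{2} \wedge \omega < \frac{5}{2} \\0 & \text{otherwise} \end{cases}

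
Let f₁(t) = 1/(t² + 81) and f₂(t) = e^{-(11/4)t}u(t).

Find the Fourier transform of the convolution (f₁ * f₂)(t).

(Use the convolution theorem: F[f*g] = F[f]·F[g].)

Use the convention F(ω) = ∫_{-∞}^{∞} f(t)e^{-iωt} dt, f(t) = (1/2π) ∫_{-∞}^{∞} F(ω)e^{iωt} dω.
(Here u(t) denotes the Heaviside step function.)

F[f₁*f₂](ω) = \frac{4 \pi e^{- 9 \left|{\omega}\right|}}{9 \left(4 i \omega + 11\right)}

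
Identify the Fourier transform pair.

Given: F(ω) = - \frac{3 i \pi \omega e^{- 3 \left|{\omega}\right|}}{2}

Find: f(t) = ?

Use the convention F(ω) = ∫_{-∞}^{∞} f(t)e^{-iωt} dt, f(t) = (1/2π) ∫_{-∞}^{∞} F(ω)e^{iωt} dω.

f(t) = \frac{9 t}{\left(t^{2} + 9\right)^{2}}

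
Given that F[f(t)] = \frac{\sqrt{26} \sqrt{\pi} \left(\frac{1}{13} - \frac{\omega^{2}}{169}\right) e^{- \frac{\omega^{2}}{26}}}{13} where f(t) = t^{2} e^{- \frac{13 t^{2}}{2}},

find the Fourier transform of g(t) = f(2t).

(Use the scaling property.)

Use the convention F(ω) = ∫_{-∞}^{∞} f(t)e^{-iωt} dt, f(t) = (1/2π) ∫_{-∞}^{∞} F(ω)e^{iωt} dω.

F[g](ω) = \frac{\sqrt{26} \sqrt{\pi} \left(52 - \omega^{2}\right) e^{- \frac{\omega^{2}}{104}}}{17576}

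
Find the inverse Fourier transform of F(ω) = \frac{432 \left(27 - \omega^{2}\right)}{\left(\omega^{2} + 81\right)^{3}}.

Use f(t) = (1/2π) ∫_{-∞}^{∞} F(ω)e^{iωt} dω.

f(t) = 4 t^{2} e^{- 9 \left|{t}\right|}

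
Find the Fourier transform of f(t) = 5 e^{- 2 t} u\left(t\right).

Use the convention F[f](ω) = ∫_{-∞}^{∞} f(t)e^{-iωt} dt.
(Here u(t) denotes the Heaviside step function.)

F(ω) = \frac{5}{i \omega + 2}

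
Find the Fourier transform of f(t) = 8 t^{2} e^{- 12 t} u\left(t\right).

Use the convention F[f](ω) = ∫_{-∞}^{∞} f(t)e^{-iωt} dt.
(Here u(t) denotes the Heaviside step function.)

F(ω) = \frac{16}{\left(i \omega + 12\right)^{3}}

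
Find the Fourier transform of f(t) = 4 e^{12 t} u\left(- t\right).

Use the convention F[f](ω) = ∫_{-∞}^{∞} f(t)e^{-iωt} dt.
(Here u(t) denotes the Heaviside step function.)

F(ω) = - \frac{4}{i \omega - 12}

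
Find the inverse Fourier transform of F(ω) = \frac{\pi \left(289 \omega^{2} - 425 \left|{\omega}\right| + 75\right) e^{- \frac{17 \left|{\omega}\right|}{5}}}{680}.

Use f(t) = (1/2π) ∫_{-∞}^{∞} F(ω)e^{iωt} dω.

f(t) = \frac{t^{4}}{\left(t^{2} + \frac{289}{25}\right)^{3}}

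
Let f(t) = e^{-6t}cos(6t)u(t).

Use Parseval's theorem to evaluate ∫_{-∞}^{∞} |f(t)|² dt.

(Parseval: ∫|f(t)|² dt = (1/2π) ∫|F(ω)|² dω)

∫|f(t)|² dt = \frac{1}{16}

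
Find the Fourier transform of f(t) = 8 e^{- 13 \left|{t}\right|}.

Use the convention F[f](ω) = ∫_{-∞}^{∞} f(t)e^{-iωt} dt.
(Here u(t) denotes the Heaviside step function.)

F(ω) = \frac{208}{\omega^{2} + 169}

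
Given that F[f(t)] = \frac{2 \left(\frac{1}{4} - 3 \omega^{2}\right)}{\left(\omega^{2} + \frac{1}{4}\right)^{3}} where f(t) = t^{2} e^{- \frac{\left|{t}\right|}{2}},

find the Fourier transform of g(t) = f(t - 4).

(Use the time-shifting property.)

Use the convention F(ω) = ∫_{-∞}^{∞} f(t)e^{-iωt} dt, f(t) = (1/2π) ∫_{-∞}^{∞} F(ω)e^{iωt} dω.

F[g](ω) = \frac{32 \left(1 - 12 \omega^{2}\right) e^{- 4 i \omega}}{\left(4 \omega^{2} + 1\right)^{3}}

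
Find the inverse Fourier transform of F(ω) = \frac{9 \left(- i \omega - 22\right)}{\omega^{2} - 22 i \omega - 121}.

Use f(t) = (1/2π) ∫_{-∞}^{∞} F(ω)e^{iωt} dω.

f(t) = 9 \left(11 t + 1\right) e^{- 11 t} u\left(t\right)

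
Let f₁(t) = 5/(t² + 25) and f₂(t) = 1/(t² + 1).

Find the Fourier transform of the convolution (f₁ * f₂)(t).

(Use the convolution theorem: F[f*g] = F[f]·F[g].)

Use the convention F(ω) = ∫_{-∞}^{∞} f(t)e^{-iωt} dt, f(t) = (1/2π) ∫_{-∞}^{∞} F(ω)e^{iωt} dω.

F[f₁*f₂](ω) = \pi^{2} e^{- 6 \left|{\omega}\right|}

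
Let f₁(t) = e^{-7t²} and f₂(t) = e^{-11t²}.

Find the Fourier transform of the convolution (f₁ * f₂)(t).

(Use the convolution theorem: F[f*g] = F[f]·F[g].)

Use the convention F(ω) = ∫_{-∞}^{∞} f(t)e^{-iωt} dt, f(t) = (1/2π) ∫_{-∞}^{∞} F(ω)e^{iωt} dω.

F[f₁*f₂](ω) = \frac{\sqrt{77} \pi e^{- \frac{9 \omega^{2}}{154}}}{77}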